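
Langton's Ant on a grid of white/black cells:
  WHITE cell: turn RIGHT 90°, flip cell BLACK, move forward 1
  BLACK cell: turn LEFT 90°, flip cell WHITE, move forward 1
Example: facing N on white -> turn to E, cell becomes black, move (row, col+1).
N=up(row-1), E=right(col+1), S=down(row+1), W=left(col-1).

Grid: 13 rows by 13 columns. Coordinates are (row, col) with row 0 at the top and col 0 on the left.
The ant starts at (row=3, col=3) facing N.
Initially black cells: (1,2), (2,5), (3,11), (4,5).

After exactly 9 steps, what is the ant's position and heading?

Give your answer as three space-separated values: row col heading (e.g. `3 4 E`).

Answer: 3 2 W

Derivation:
Step 1: on WHITE (3,3): turn R to E, flip to black, move to (3,4). |black|=5
Step 2: on WHITE (3,4): turn R to S, flip to black, move to (4,4). |black|=6
Step 3: on WHITE (4,4): turn R to W, flip to black, move to (4,3). |black|=7
Step 4: on WHITE (4,3): turn R to N, flip to black, move to (3,3). |black|=8
Step 5: on BLACK (3,3): turn L to W, flip to white, move to (3,2). |black|=7
Step 6: on WHITE (3,2): turn R to N, flip to black, move to (2,2). |black|=8
Step 7: on WHITE (2,2): turn R to E, flip to black, move to (2,3). |black|=9
Step 8: on WHITE (2,3): turn R to S, flip to black, move to (3,3). |black|=10
Step 9: on WHITE (3,3): turn R to W, flip to black, move to (3,2). |black|=11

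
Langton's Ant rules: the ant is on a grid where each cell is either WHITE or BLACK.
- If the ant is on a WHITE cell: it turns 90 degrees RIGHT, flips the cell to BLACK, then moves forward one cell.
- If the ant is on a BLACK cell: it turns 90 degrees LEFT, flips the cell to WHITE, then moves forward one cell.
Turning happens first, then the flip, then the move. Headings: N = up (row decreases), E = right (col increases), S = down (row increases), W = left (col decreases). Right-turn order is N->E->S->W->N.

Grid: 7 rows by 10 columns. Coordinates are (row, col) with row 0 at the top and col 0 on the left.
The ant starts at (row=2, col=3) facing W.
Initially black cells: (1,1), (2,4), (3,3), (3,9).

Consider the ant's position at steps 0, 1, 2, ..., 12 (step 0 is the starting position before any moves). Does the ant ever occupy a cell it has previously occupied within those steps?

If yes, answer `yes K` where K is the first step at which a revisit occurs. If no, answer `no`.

Answer: yes 7

Derivation:
Step 1: on WHITE (2,3): turn R to N, flip to black, move to (1,3). |black|=5 — new cell
Step 2: on WHITE (1,3): turn R to E, flip to black, move to (1,4). |black|=6 — new cell
Step 3: on WHITE (1,4): turn R to S, flip to black, move to (2,4). |black|=7 — new cell
Step 4: on BLACK (2,4): turn L to E, flip to white, move to (2,5). |black|=6 — new cell
Step 5: on WHITE (2,5): turn R to S, flip to black, move to (3,5). |black|=7 — new cell
Step 6: on WHITE (3,5): turn R to W, flip to black, move to (3,4). |black|=8 — new cell
Step 7: on WHITE (3,4): turn R to N, flip to black, move to (2,4). |black|=9 — REVISIT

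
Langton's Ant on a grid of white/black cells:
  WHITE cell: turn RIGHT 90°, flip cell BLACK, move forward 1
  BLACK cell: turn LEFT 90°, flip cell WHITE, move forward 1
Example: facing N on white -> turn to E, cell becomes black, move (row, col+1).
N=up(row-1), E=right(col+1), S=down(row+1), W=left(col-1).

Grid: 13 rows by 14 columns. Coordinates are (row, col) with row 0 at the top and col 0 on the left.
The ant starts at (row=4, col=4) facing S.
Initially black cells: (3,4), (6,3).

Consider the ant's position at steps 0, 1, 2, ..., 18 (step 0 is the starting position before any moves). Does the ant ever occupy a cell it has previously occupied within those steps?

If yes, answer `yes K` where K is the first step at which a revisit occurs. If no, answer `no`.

Answer: yes 7

Derivation:
Step 1: on WHITE (4,4): turn R to W, flip to black, move to (4,3). |black|=3 — new cell
Step 2: on WHITE (4,3): turn R to N, flip to black, move to (3,3). |black|=4 — new cell
Step 3: on WHITE (3,3): turn R to E, flip to black, move to (3,4). |black|=5 — new cell
Step 4: on BLACK (3,4): turn L to N, flip to white, move to (2,4). |black|=4 — new cell
Step 5: on WHITE (2,4): turn R to E, flip to black, move to (2,5). |black|=5 — new cell
Step 6: on WHITE (2,5): turn R to S, flip to black, move to (3,5). |black|=6 — new cell
Step 7: on WHITE (3,5): turn R to W, flip to black, move to (3,4). |black|=7 — REVISIT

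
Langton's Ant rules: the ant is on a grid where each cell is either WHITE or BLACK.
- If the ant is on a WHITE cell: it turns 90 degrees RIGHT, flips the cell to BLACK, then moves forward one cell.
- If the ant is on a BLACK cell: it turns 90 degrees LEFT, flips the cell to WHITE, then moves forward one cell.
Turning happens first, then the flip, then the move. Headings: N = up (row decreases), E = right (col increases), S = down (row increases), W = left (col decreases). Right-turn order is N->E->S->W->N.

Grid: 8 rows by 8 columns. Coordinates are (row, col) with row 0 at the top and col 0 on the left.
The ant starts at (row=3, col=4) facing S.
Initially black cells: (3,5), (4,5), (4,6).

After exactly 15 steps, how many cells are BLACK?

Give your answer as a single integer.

Step 1: on WHITE (3,4): turn R to W, flip to black, move to (3,3). |black|=4
Step 2: on WHITE (3,3): turn R to N, flip to black, move to (2,3). |black|=5
Step 3: on WHITE (2,3): turn R to E, flip to black, move to (2,4). |black|=6
Step 4: on WHITE (2,4): turn R to S, flip to black, move to (3,4). |black|=7
Step 5: on BLACK (3,4): turn L to E, flip to white, move to (3,5). |black|=6
Step 6: on BLACK (3,5): turn L to N, flip to white, move to (2,5). |black|=5
Step 7: on WHITE (2,5): turn R to E, flip to black, move to (2,6). |black|=6
Step 8: on WHITE (2,6): turn R to S, flip to black, move to (3,6). |black|=7
Step 9: on WHITE (3,6): turn R to W, flip to black, move to (3,5). |black|=8
Step 10: on WHITE (3,5): turn R to N, flip to black, move to (2,5). |black|=9
Step 11: on BLACK (2,5): turn L to W, flip to white, move to (2,4). |black|=8
Step 12: on BLACK (2,4): turn L to S, flip to white, move to (3,4). |black|=7
Step 13: on WHITE (3,4): turn R to W, flip to black, move to (3,3). |black|=8
Step 14: on BLACK (3,3): turn L to S, flip to white, move to (4,3). |black|=7
Step 15: on WHITE (4,3): turn R to W, flip to black, move to (4,2). |black|=8

Answer: 8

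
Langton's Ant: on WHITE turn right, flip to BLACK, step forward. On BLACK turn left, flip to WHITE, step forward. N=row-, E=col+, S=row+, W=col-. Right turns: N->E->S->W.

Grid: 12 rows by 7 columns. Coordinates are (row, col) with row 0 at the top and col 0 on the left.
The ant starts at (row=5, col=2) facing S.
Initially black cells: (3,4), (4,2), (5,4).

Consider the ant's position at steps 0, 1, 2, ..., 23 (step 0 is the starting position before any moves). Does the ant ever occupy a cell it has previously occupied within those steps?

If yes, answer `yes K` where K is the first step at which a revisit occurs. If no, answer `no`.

Answer: yes 7

Derivation:
Step 1: on WHITE (5,2): turn R to W, flip to black, move to (5,1). |black|=4 — new cell
Step 2: on WHITE (5,1): turn R to N, flip to black, move to (4,1). |black|=5 — new cell
Step 3: on WHITE (4,1): turn R to E, flip to black, move to (4,2). |black|=6 — new cell
Step 4: on BLACK (4,2): turn L to N, flip to white, move to (3,2). |black|=5 — new cell
Step 5: on WHITE (3,2): turn R to E, flip to black, move to (3,3). |black|=6 — new cell
Step 6: on WHITE (3,3): turn R to S, flip to black, move to (4,3). |black|=7 — new cell
Step 7: on WHITE (4,3): turn R to W, flip to black, move to (4,2). |black|=8 — REVISIT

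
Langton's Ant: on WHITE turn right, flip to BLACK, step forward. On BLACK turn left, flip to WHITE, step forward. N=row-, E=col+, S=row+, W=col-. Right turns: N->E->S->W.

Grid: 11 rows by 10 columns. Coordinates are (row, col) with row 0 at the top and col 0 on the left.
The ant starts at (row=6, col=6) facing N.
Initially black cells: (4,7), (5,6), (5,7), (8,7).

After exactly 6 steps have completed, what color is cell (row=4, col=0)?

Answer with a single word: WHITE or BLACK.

Step 1: on WHITE (6,6): turn R to E, flip to black, move to (6,7). |black|=5
Step 2: on WHITE (6,7): turn R to S, flip to black, move to (7,7). |black|=6
Step 3: on WHITE (7,7): turn R to W, flip to black, move to (7,6). |black|=7
Step 4: on WHITE (7,6): turn R to N, flip to black, move to (6,6). |black|=8
Step 5: on BLACK (6,6): turn L to W, flip to white, move to (6,5). |black|=7
Step 6: on WHITE (6,5): turn R to N, flip to black, move to (5,5). |black|=8

Answer: WHITE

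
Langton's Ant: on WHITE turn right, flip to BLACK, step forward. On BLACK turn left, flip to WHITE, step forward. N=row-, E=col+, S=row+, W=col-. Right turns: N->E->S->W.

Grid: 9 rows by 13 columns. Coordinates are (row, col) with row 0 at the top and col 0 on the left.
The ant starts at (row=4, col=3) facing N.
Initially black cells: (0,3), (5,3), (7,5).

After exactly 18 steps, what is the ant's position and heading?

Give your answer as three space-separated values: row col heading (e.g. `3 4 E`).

Step 1: on WHITE (4,3): turn R to E, flip to black, move to (4,4). |black|=4
Step 2: on WHITE (4,4): turn R to S, flip to black, move to (5,4). |black|=5
Step 3: on WHITE (5,4): turn R to W, flip to black, move to (5,3). |black|=6
Step 4: on BLACK (5,3): turn L to S, flip to white, move to (6,3). |black|=5
Step 5: on WHITE (6,3): turn R to W, flip to black, move to (6,2). |black|=6
Step 6: on WHITE (6,2): turn R to N, flip to black, move to (5,2). |black|=7
Step 7: on WHITE (5,2): turn R to E, flip to black, move to (5,3). |black|=8
Step 8: on WHITE (5,3): turn R to S, flip to black, move to (6,3). |black|=9
Step 9: on BLACK (6,3): turn L to E, flip to white, move to (6,4). |black|=8
Step 10: on WHITE (6,4): turn R to S, flip to black, move to (7,4). |black|=9
Step 11: on WHITE (7,4): turn R to W, flip to black, move to (7,3). |black|=10
Step 12: on WHITE (7,3): turn R to N, flip to black, move to (6,3). |black|=11
Step 13: on WHITE (6,3): turn R to E, flip to black, move to (6,4). |black|=12
Step 14: on BLACK (6,4): turn L to N, flip to white, move to (5,4). |black|=11
Step 15: on BLACK (5,4): turn L to W, flip to white, move to (5,3). |black|=10
Step 16: on BLACK (5,3): turn L to S, flip to white, move to (6,3). |black|=9
Step 17: on BLACK (6,3): turn L to E, flip to white, move to (6,4). |black|=8
Step 18: on WHITE (6,4): turn R to S, flip to black, move to (7,4). |black|=9

Answer: 7 4 S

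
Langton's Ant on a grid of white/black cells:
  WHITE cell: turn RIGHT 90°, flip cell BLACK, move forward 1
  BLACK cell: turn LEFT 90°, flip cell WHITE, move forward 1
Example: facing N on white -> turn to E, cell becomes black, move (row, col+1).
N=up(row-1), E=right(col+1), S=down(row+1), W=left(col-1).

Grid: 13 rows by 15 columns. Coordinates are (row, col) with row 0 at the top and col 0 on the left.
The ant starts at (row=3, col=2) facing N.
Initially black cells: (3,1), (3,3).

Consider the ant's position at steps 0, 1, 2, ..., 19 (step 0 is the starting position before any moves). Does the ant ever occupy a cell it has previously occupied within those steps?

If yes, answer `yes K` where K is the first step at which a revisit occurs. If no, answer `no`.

Answer: yes 5

Derivation:
Step 1: on WHITE (3,2): turn R to E, flip to black, move to (3,3). |black|=3 — new cell
Step 2: on BLACK (3,3): turn L to N, flip to white, move to (2,3). |black|=2 — new cell
Step 3: on WHITE (2,3): turn R to E, flip to black, move to (2,4). |black|=3 — new cell
Step 4: on WHITE (2,4): turn R to S, flip to black, move to (3,4). |black|=4 — new cell
Step 5: on WHITE (3,4): turn R to W, flip to black, move to (3,3). |black|=5 — REVISIT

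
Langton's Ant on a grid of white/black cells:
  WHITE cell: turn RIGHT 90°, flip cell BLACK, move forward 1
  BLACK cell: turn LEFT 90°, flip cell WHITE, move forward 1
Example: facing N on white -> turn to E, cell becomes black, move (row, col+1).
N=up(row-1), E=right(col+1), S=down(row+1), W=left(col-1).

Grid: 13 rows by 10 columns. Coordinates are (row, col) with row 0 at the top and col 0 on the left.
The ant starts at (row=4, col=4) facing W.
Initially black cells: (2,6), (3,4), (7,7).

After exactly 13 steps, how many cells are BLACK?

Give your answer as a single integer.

Step 1: on WHITE (4,4): turn R to N, flip to black, move to (3,4). |black|=4
Step 2: on BLACK (3,4): turn L to W, flip to white, move to (3,3). |black|=3
Step 3: on WHITE (3,3): turn R to N, flip to black, move to (2,3). |black|=4
Step 4: on WHITE (2,3): turn R to E, flip to black, move to (2,4). |black|=5
Step 5: on WHITE (2,4): turn R to S, flip to black, move to (3,4). |black|=6
Step 6: on WHITE (3,4): turn R to W, flip to black, move to (3,3). |black|=7
Step 7: on BLACK (3,3): turn L to S, flip to white, move to (4,3). |black|=6
Step 8: on WHITE (4,3): turn R to W, flip to black, move to (4,2). |black|=7
Step 9: on WHITE (4,2): turn R to N, flip to black, move to (3,2). |black|=8
Step 10: on WHITE (3,2): turn R to E, flip to black, move to (3,3). |black|=9
Step 11: on WHITE (3,3): turn R to S, flip to black, move to (4,3). |black|=10
Step 12: on BLACK (4,3): turn L to E, flip to white, move to (4,4). |black|=9
Step 13: on BLACK (4,4): turn L to N, flip to white, move to (3,4). |black|=8

Answer: 8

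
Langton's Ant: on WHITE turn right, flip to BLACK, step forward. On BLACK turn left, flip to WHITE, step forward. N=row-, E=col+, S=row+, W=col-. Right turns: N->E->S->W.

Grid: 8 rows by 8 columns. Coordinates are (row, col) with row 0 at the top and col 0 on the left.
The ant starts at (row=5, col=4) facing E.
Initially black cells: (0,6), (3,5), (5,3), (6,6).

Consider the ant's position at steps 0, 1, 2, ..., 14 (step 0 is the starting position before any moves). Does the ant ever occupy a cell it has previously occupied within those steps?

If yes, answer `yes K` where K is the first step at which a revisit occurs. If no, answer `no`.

Step 1: on WHITE (5,4): turn R to S, flip to black, move to (6,4). |black|=5 — new cell
Step 2: on WHITE (6,4): turn R to W, flip to black, move to (6,3). |black|=6 — new cell
Step 3: on WHITE (6,3): turn R to N, flip to black, move to (5,3). |black|=7 — new cell
Step 4: on BLACK (5,3): turn L to W, flip to white, move to (5,2). |black|=6 — new cell
Step 5: on WHITE (5,2): turn R to N, flip to black, move to (4,2). |black|=7 — new cell
Step 6: on WHITE (4,2): turn R to E, flip to black, move to (4,3). |black|=8 — new cell
Step 7: on WHITE (4,3): turn R to S, flip to black, move to (5,3). |black|=9 — REVISIT

Answer: yes 7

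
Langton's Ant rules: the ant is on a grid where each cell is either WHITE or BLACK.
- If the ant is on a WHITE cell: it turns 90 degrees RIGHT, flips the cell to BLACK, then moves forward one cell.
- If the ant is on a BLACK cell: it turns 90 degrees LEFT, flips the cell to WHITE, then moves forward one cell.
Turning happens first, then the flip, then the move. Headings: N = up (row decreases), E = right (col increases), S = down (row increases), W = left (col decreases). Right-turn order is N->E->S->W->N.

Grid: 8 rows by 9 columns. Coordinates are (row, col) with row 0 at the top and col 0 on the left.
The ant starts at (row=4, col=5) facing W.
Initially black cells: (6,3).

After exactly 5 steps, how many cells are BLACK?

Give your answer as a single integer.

Step 1: on WHITE (4,5): turn R to N, flip to black, move to (3,5). |black|=2
Step 2: on WHITE (3,5): turn R to E, flip to black, move to (3,6). |black|=3
Step 3: on WHITE (3,6): turn R to S, flip to black, move to (4,6). |black|=4
Step 4: on WHITE (4,6): turn R to W, flip to black, move to (4,5). |black|=5
Step 5: on BLACK (4,5): turn L to S, flip to white, move to (5,5). |black|=4

Answer: 4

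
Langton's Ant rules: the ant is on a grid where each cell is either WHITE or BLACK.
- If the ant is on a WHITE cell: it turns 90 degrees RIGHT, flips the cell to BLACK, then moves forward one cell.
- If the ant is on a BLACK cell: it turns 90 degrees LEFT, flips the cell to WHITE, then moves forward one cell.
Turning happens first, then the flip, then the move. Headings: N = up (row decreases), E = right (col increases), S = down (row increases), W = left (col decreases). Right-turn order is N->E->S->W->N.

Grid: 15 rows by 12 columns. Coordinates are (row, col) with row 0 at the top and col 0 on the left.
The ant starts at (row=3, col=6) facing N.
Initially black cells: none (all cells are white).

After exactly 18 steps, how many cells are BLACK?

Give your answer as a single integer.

Step 1: on WHITE (3,6): turn R to E, flip to black, move to (3,7). |black|=1
Step 2: on WHITE (3,7): turn R to S, flip to black, move to (4,7). |black|=2
Step 3: on WHITE (4,7): turn R to W, flip to black, move to (4,6). |black|=3
Step 4: on WHITE (4,6): turn R to N, flip to black, move to (3,6). |black|=4
Step 5: on BLACK (3,6): turn L to W, flip to white, move to (3,5). |black|=3
Step 6: on WHITE (3,5): turn R to N, flip to black, move to (2,5). |black|=4
Step 7: on WHITE (2,5): turn R to E, flip to black, move to (2,6). |black|=5
Step 8: on WHITE (2,6): turn R to S, flip to black, move to (3,6). |black|=6
Step 9: on WHITE (3,6): turn R to W, flip to black, move to (3,5). |black|=7
Step 10: on BLACK (3,5): turn L to S, flip to white, move to (4,5). |black|=6
Step 11: on WHITE (4,5): turn R to W, flip to black, move to (4,4). |black|=7
Step 12: on WHITE (4,4): turn R to N, flip to black, move to (3,4). |black|=8
Step 13: on WHITE (3,4): turn R to E, flip to black, move to (3,5). |black|=9
Step 14: on WHITE (3,5): turn R to S, flip to black, move to (4,5). |black|=10
Step 15: on BLACK (4,5): turn L to E, flip to white, move to (4,6). |black|=9
Step 16: on BLACK (4,6): turn L to N, flip to white, move to (3,6). |black|=8
Step 17: on BLACK (3,6): turn L to W, flip to white, move to (3,5). |black|=7
Step 18: on BLACK (3,5): turn L to S, flip to white, move to (4,5). |black|=6

Answer: 6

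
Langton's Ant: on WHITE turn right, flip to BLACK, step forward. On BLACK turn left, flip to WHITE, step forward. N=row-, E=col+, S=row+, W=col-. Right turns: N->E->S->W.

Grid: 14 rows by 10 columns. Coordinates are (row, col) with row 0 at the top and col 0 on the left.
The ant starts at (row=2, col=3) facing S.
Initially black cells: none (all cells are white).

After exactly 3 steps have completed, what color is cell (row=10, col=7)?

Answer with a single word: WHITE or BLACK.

Step 1: on WHITE (2,3): turn R to W, flip to black, move to (2,2). |black|=1
Step 2: on WHITE (2,2): turn R to N, flip to black, move to (1,2). |black|=2
Step 3: on WHITE (1,2): turn R to E, flip to black, move to (1,3). |black|=3

Answer: WHITE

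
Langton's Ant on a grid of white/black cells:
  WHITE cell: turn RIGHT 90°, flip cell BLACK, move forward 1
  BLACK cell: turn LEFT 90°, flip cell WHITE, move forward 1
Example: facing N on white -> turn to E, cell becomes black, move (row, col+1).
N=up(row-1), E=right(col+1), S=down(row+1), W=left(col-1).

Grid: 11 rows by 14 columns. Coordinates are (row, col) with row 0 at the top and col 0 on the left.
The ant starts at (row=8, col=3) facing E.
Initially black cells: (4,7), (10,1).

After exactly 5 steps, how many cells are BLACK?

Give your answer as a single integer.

Step 1: on WHITE (8,3): turn R to S, flip to black, move to (9,3). |black|=3
Step 2: on WHITE (9,3): turn R to W, flip to black, move to (9,2). |black|=4
Step 3: on WHITE (9,2): turn R to N, flip to black, move to (8,2). |black|=5
Step 4: on WHITE (8,2): turn R to E, flip to black, move to (8,3). |black|=6
Step 5: on BLACK (8,3): turn L to N, flip to white, move to (7,3). |black|=5

Answer: 5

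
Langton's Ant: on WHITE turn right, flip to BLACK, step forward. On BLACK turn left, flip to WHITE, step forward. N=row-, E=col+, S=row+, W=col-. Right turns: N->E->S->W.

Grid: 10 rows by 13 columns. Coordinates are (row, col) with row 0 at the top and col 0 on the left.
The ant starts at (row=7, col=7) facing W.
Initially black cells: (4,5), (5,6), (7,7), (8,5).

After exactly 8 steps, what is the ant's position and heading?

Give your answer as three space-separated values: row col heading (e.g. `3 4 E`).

Step 1: on BLACK (7,7): turn L to S, flip to white, move to (8,7). |black|=3
Step 2: on WHITE (8,7): turn R to W, flip to black, move to (8,6). |black|=4
Step 3: on WHITE (8,6): turn R to N, flip to black, move to (7,6). |black|=5
Step 4: on WHITE (7,6): turn R to E, flip to black, move to (7,7). |black|=6
Step 5: on WHITE (7,7): turn R to S, flip to black, move to (8,7). |black|=7
Step 6: on BLACK (8,7): turn L to E, flip to white, move to (8,8). |black|=6
Step 7: on WHITE (8,8): turn R to S, flip to black, move to (9,8). |black|=7
Step 8: on WHITE (9,8): turn R to W, flip to black, move to (9,7). |black|=8

Answer: 9 7 W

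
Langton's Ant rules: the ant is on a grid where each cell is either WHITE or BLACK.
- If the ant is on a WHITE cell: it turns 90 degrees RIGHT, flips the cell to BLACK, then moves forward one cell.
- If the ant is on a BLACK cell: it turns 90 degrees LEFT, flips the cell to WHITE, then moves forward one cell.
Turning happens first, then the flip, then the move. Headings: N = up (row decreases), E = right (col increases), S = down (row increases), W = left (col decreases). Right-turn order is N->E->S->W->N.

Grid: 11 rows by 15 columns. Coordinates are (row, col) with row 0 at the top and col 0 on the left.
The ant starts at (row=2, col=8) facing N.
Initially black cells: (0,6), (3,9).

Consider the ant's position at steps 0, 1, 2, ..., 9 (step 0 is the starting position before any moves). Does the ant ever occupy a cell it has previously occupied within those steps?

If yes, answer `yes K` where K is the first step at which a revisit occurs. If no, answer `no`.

Answer: yes 6

Derivation:
Step 1: on WHITE (2,8): turn R to E, flip to black, move to (2,9). |black|=3 — new cell
Step 2: on WHITE (2,9): turn R to S, flip to black, move to (3,9). |black|=4 — new cell
Step 3: on BLACK (3,9): turn L to E, flip to white, move to (3,10). |black|=3 — new cell
Step 4: on WHITE (3,10): turn R to S, flip to black, move to (4,10). |black|=4 — new cell
Step 5: on WHITE (4,10): turn R to W, flip to black, move to (4,9). |black|=5 — new cell
Step 6: on WHITE (4,9): turn R to N, flip to black, move to (3,9). |black|=6 — REVISIT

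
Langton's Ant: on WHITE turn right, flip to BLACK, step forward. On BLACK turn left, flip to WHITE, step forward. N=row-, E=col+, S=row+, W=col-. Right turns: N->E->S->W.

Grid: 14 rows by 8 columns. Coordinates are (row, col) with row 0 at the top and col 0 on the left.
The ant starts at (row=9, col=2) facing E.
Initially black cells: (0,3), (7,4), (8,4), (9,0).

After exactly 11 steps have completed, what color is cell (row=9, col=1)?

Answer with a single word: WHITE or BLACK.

Step 1: on WHITE (9,2): turn R to S, flip to black, move to (10,2). |black|=5
Step 2: on WHITE (10,2): turn R to W, flip to black, move to (10,1). |black|=6
Step 3: on WHITE (10,1): turn R to N, flip to black, move to (9,1). |black|=7
Step 4: on WHITE (9,1): turn R to E, flip to black, move to (9,2). |black|=8
Step 5: on BLACK (9,2): turn L to N, flip to white, move to (8,2). |black|=7
Step 6: on WHITE (8,2): turn R to E, flip to black, move to (8,3). |black|=8
Step 7: on WHITE (8,3): turn R to S, flip to black, move to (9,3). |black|=9
Step 8: on WHITE (9,3): turn R to W, flip to black, move to (9,2). |black|=10
Step 9: on WHITE (9,2): turn R to N, flip to black, move to (8,2). |black|=11
Step 10: on BLACK (8,2): turn L to W, flip to white, move to (8,1). |black|=10
Step 11: on WHITE (8,1): turn R to N, flip to black, move to (7,1). |black|=11

Answer: BLACK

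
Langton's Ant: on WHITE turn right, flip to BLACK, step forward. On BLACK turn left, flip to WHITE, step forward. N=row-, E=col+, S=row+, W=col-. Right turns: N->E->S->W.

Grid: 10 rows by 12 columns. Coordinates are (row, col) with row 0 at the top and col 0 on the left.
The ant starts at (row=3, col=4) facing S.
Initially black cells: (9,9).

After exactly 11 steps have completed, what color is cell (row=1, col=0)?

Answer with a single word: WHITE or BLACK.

Step 1: on WHITE (3,4): turn R to W, flip to black, move to (3,3). |black|=2
Step 2: on WHITE (3,3): turn R to N, flip to black, move to (2,3). |black|=3
Step 3: on WHITE (2,3): turn R to E, flip to black, move to (2,4). |black|=4
Step 4: on WHITE (2,4): turn R to S, flip to black, move to (3,4). |black|=5
Step 5: on BLACK (3,4): turn L to E, flip to white, move to (3,5). |black|=4
Step 6: on WHITE (3,5): turn R to S, flip to black, move to (4,5). |black|=5
Step 7: on WHITE (4,5): turn R to W, flip to black, move to (4,4). |black|=6
Step 8: on WHITE (4,4): turn R to N, flip to black, move to (3,4). |black|=7
Step 9: on WHITE (3,4): turn R to E, flip to black, move to (3,5). |black|=8
Step 10: on BLACK (3,5): turn L to N, flip to white, move to (2,5). |black|=7
Step 11: on WHITE (2,5): turn R to E, flip to black, move to (2,6). |black|=8

Answer: WHITE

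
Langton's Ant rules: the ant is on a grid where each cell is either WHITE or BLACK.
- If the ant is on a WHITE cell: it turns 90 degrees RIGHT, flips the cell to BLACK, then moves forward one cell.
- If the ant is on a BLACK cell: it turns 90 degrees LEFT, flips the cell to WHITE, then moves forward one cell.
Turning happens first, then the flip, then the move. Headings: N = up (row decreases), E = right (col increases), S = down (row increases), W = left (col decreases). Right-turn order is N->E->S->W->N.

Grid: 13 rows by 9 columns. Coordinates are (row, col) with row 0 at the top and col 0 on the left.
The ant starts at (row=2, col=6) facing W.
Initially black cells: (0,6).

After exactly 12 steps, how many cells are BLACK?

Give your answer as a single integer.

Step 1: on WHITE (2,6): turn R to N, flip to black, move to (1,6). |black|=2
Step 2: on WHITE (1,6): turn R to E, flip to black, move to (1,7). |black|=3
Step 3: on WHITE (1,7): turn R to S, flip to black, move to (2,7). |black|=4
Step 4: on WHITE (2,7): turn R to W, flip to black, move to (2,6). |black|=5
Step 5: on BLACK (2,6): turn L to S, flip to white, move to (3,6). |black|=4
Step 6: on WHITE (3,6): turn R to W, flip to black, move to (3,5). |black|=5
Step 7: on WHITE (3,5): turn R to N, flip to black, move to (2,5). |black|=6
Step 8: on WHITE (2,5): turn R to E, flip to black, move to (2,6). |black|=7
Step 9: on WHITE (2,6): turn R to S, flip to black, move to (3,6). |black|=8
Step 10: on BLACK (3,6): turn L to E, flip to white, move to (3,7). |black|=7
Step 11: on WHITE (3,7): turn R to S, flip to black, move to (4,7). |black|=8
Step 12: on WHITE (4,7): turn R to W, flip to black, move to (4,6). |black|=9

Answer: 9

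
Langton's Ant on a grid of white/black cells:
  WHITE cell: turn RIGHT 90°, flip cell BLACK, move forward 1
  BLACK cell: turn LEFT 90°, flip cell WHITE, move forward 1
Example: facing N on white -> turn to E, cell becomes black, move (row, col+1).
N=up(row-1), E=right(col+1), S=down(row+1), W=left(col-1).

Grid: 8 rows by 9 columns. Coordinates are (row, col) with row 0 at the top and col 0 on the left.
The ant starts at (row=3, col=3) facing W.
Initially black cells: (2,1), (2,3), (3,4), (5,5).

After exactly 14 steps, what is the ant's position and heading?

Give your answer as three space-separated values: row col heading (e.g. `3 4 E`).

Step 1: on WHITE (3,3): turn R to N, flip to black, move to (2,3). |black|=5
Step 2: on BLACK (2,3): turn L to W, flip to white, move to (2,2). |black|=4
Step 3: on WHITE (2,2): turn R to N, flip to black, move to (1,2). |black|=5
Step 4: on WHITE (1,2): turn R to E, flip to black, move to (1,3). |black|=6
Step 5: on WHITE (1,3): turn R to S, flip to black, move to (2,3). |black|=7
Step 6: on WHITE (2,3): turn R to W, flip to black, move to (2,2). |black|=8
Step 7: on BLACK (2,2): turn L to S, flip to white, move to (3,2). |black|=7
Step 8: on WHITE (3,2): turn R to W, flip to black, move to (3,1). |black|=8
Step 9: on WHITE (3,1): turn R to N, flip to black, move to (2,1). |black|=9
Step 10: on BLACK (2,1): turn L to W, flip to white, move to (2,0). |black|=8
Step 11: on WHITE (2,0): turn R to N, flip to black, move to (1,0). |black|=9
Step 12: on WHITE (1,0): turn R to E, flip to black, move to (1,1). |black|=10
Step 13: on WHITE (1,1): turn R to S, flip to black, move to (2,1). |black|=11
Step 14: on WHITE (2,1): turn R to W, flip to black, move to (2,0). |black|=12

Answer: 2 0 W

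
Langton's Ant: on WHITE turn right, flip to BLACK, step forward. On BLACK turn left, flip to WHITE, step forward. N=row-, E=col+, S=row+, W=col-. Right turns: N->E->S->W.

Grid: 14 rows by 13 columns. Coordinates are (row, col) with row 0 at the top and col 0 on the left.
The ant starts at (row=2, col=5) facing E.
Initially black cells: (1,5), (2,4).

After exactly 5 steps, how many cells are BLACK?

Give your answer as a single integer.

Answer: 5

Derivation:
Step 1: on WHITE (2,5): turn R to S, flip to black, move to (3,5). |black|=3
Step 2: on WHITE (3,5): turn R to W, flip to black, move to (3,4). |black|=4
Step 3: on WHITE (3,4): turn R to N, flip to black, move to (2,4). |black|=5
Step 4: on BLACK (2,4): turn L to W, flip to white, move to (2,3). |black|=4
Step 5: on WHITE (2,3): turn R to N, flip to black, move to (1,3). |black|=5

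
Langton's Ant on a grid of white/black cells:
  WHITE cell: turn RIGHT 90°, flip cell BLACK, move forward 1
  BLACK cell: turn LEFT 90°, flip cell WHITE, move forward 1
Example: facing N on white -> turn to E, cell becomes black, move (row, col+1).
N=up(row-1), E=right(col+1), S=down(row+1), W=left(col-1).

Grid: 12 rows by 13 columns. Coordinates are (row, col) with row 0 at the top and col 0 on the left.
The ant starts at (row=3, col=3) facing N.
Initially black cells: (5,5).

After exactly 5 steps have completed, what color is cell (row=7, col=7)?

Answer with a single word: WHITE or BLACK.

Answer: WHITE

Derivation:
Step 1: on WHITE (3,3): turn R to E, flip to black, move to (3,4). |black|=2
Step 2: on WHITE (3,4): turn R to S, flip to black, move to (4,4). |black|=3
Step 3: on WHITE (4,4): turn R to W, flip to black, move to (4,3). |black|=4
Step 4: on WHITE (4,3): turn R to N, flip to black, move to (3,3). |black|=5
Step 5: on BLACK (3,3): turn L to W, flip to white, move to (3,2). |black|=4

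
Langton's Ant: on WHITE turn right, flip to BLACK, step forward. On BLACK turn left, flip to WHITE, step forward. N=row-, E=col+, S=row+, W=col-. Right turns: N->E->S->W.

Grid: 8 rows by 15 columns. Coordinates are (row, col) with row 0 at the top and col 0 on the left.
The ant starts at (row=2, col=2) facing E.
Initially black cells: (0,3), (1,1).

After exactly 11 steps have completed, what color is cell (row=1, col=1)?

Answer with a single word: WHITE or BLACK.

Answer: WHITE

Derivation:
Step 1: on WHITE (2,2): turn R to S, flip to black, move to (3,2). |black|=3
Step 2: on WHITE (3,2): turn R to W, flip to black, move to (3,1). |black|=4
Step 3: on WHITE (3,1): turn R to N, flip to black, move to (2,1). |black|=5
Step 4: on WHITE (2,1): turn R to E, flip to black, move to (2,2). |black|=6
Step 5: on BLACK (2,2): turn L to N, flip to white, move to (1,2). |black|=5
Step 6: on WHITE (1,2): turn R to E, flip to black, move to (1,3). |black|=6
Step 7: on WHITE (1,3): turn R to S, flip to black, move to (2,3). |black|=7
Step 8: on WHITE (2,3): turn R to W, flip to black, move to (2,2). |black|=8
Step 9: on WHITE (2,2): turn R to N, flip to black, move to (1,2). |black|=9
Step 10: on BLACK (1,2): turn L to W, flip to white, move to (1,1). |black|=8
Step 11: on BLACK (1,1): turn L to S, flip to white, move to (2,1). |black|=7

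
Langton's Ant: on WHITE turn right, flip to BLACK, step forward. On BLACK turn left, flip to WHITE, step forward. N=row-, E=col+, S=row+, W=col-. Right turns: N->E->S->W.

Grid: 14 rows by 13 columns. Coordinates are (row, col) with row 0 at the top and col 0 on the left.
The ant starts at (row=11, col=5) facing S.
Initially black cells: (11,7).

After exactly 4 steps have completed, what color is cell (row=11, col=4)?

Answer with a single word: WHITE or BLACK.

Answer: BLACK

Derivation:
Step 1: on WHITE (11,5): turn R to W, flip to black, move to (11,4). |black|=2
Step 2: on WHITE (11,4): turn R to N, flip to black, move to (10,4). |black|=3
Step 3: on WHITE (10,4): turn R to E, flip to black, move to (10,5). |black|=4
Step 4: on WHITE (10,5): turn R to S, flip to black, move to (11,5). |black|=5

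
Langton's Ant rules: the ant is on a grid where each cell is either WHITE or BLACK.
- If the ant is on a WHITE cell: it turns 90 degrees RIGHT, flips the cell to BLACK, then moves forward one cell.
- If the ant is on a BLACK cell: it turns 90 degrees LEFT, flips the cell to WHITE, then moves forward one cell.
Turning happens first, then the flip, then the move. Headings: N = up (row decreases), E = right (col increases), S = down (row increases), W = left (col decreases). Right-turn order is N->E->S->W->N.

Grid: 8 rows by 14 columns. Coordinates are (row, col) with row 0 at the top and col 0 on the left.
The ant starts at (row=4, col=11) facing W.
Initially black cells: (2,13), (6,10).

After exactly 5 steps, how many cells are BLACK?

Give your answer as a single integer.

Answer: 5

Derivation:
Step 1: on WHITE (4,11): turn R to N, flip to black, move to (3,11). |black|=3
Step 2: on WHITE (3,11): turn R to E, flip to black, move to (3,12). |black|=4
Step 3: on WHITE (3,12): turn R to S, flip to black, move to (4,12). |black|=5
Step 4: on WHITE (4,12): turn R to W, flip to black, move to (4,11). |black|=6
Step 5: on BLACK (4,11): turn L to S, flip to white, move to (5,11). |black|=5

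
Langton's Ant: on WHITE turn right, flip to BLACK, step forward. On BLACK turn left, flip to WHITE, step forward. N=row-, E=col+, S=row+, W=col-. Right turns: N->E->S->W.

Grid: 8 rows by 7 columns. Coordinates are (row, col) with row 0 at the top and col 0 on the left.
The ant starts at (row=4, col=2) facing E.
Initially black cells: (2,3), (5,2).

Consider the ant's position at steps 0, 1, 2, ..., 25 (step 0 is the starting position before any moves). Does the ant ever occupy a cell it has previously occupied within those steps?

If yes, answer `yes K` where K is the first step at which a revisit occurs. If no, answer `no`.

Step 1: on WHITE (4,2): turn R to S, flip to black, move to (5,2). |black|=3 — new cell
Step 2: on BLACK (5,2): turn L to E, flip to white, move to (5,3). |black|=2 — new cell
Step 3: on WHITE (5,3): turn R to S, flip to black, move to (6,3). |black|=3 — new cell
Step 4: on WHITE (6,3): turn R to W, flip to black, move to (6,2). |black|=4 — new cell
Step 5: on WHITE (6,2): turn R to N, flip to black, move to (5,2). |black|=5 — REVISIT

Answer: yes 5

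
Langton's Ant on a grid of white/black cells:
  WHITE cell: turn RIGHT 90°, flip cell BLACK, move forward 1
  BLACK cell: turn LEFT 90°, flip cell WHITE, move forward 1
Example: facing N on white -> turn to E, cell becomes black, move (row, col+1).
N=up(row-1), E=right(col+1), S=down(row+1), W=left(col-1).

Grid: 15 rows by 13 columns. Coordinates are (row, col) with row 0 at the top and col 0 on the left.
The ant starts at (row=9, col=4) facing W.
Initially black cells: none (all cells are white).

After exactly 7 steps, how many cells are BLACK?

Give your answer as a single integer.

Answer: 5

Derivation:
Step 1: on WHITE (9,4): turn R to N, flip to black, move to (8,4). |black|=1
Step 2: on WHITE (8,4): turn R to E, flip to black, move to (8,5). |black|=2
Step 3: on WHITE (8,5): turn R to S, flip to black, move to (9,5). |black|=3
Step 4: on WHITE (9,5): turn R to W, flip to black, move to (9,4). |black|=4
Step 5: on BLACK (9,4): turn L to S, flip to white, move to (10,4). |black|=3
Step 6: on WHITE (10,4): turn R to W, flip to black, move to (10,3). |black|=4
Step 7: on WHITE (10,3): turn R to N, flip to black, move to (9,3). |black|=5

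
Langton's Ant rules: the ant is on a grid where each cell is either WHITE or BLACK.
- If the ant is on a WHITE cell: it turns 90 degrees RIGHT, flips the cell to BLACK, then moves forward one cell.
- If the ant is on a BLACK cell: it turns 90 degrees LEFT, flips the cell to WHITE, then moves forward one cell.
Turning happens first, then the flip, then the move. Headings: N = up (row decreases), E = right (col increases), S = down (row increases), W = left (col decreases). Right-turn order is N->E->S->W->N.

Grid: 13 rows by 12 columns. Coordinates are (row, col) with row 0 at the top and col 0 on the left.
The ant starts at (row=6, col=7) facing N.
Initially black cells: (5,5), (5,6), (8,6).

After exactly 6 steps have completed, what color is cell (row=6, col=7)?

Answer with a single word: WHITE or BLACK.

Step 1: on WHITE (6,7): turn R to E, flip to black, move to (6,8). |black|=4
Step 2: on WHITE (6,8): turn R to S, flip to black, move to (7,8). |black|=5
Step 3: on WHITE (7,8): turn R to W, flip to black, move to (7,7). |black|=6
Step 4: on WHITE (7,7): turn R to N, flip to black, move to (6,7). |black|=7
Step 5: on BLACK (6,7): turn L to W, flip to white, move to (6,6). |black|=6
Step 6: on WHITE (6,6): turn R to N, flip to black, move to (5,6). |black|=7

Answer: WHITE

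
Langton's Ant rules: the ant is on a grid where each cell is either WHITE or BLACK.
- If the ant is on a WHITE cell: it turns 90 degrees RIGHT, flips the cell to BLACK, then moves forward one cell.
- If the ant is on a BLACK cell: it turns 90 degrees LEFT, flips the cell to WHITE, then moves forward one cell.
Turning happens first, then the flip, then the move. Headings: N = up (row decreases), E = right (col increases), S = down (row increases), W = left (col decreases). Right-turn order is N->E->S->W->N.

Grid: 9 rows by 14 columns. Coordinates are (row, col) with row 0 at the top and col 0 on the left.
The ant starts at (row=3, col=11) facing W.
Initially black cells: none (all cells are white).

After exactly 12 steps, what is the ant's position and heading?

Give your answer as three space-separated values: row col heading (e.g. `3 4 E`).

Answer: 5 11 W

Derivation:
Step 1: on WHITE (3,11): turn R to N, flip to black, move to (2,11). |black|=1
Step 2: on WHITE (2,11): turn R to E, flip to black, move to (2,12). |black|=2
Step 3: on WHITE (2,12): turn R to S, flip to black, move to (3,12). |black|=3
Step 4: on WHITE (3,12): turn R to W, flip to black, move to (3,11). |black|=4
Step 5: on BLACK (3,11): turn L to S, flip to white, move to (4,11). |black|=3
Step 6: on WHITE (4,11): turn R to W, flip to black, move to (4,10). |black|=4
Step 7: on WHITE (4,10): turn R to N, flip to black, move to (3,10). |black|=5
Step 8: on WHITE (3,10): turn R to E, flip to black, move to (3,11). |black|=6
Step 9: on WHITE (3,11): turn R to S, flip to black, move to (4,11). |black|=7
Step 10: on BLACK (4,11): turn L to E, flip to white, move to (4,12). |black|=6
Step 11: on WHITE (4,12): turn R to S, flip to black, move to (5,12). |black|=7
Step 12: on WHITE (5,12): turn R to W, flip to black, move to (5,11). |black|=8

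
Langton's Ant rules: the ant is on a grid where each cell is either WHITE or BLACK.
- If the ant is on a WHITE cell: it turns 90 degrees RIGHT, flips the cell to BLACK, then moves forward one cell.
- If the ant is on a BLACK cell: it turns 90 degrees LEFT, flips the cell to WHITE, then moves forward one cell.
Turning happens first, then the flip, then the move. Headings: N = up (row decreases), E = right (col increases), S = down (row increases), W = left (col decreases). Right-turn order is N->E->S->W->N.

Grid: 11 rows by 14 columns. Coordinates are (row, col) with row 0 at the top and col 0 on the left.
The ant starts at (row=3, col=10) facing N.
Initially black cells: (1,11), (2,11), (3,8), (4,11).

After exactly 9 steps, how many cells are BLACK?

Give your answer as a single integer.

Answer: 9

Derivation:
Step 1: on WHITE (3,10): turn R to E, flip to black, move to (3,11). |black|=5
Step 2: on WHITE (3,11): turn R to S, flip to black, move to (4,11). |black|=6
Step 3: on BLACK (4,11): turn L to E, flip to white, move to (4,12). |black|=5
Step 4: on WHITE (4,12): turn R to S, flip to black, move to (5,12). |black|=6
Step 5: on WHITE (5,12): turn R to W, flip to black, move to (5,11). |black|=7
Step 6: on WHITE (5,11): turn R to N, flip to black, move to (4,11). |black|=8
Step 7: on WHITE (4,11): turn R to E, flip to black, move to (4,12). |black|=9
Step 8: on BLACK (4,12): turn L to N, flip to white, move to (3,12). |black|=8
Step 9: on WHITE (3,12): turn R to E, flip to black, move to (3,13). |black|=9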